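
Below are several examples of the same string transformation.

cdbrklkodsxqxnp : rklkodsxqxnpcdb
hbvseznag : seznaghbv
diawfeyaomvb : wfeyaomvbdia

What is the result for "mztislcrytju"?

Each output is the input with this applied: move the first 3 characters to the end (rotate left by 3).
For "mztislcrytju" the result is "islcrytjumzt".

islcrytjumzt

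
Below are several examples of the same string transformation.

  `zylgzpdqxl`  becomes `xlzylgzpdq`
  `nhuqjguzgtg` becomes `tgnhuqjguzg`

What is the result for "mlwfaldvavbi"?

bimlwfaldvav

The rule is to move the last 2 characters to the front (rotate right by 2).
So "mlwfaldvavbi" becomes "bimlwfaldvav".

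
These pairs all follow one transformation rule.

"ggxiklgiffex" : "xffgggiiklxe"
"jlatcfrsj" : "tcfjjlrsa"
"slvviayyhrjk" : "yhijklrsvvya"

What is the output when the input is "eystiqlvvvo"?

The transformation: sort the characters into alphabetical order, then swap the first and last characters.
On "eystiqlvvvo" that produces "yiloqstvvve".

yiloqstvvve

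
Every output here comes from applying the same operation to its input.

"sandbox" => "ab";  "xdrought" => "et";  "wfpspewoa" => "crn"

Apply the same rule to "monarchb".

Rule — keep one character in every 3, starting at position 3 (positions 3rd, 6th, 9th, ...), then shift every letter 13 places forward in the alphabet (wrapping around) — i.e. ROT13.
For "monarchb", step one produces "nc"; step two turns that into "ap".

ap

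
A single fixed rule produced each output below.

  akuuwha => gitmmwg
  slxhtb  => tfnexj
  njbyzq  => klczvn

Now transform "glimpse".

ybeqsxu

Each output is the input with this applied: shift every letter 12 places forward in the alphabet (wrapping around), then move the first 3 characters to the end (rotate left by 3).
Working it through for "glimpse": intermediate "sxuybeq", final "ybeqsxu".
(Check on "akuuwha": → "mwggitm" → "gitmmwg" ✓)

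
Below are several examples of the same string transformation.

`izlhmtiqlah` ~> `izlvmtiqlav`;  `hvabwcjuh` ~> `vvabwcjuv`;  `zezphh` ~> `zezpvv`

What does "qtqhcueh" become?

What's happening: replace every "h" with "v".
So "qtqhcueh" becomes "qtqvcuev".

qtqvcuev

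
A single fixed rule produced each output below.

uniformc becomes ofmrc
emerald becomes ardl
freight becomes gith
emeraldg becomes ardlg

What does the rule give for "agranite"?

The transformation: delete the first 3 characters, then swap each adjacent pair of characters (1↔2, 3↔4, ...).
"agranite" → "anite" → "natie".
(Check on "emerald": → "rald" → "ardl" ✓)

natie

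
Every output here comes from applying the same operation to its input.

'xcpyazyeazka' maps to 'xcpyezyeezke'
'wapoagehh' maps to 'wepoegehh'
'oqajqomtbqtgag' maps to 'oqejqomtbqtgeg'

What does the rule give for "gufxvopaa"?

gufxvopee

The rule is to replace every "a" with "e".
So "gufxvopaa" becomes "gufxvopee".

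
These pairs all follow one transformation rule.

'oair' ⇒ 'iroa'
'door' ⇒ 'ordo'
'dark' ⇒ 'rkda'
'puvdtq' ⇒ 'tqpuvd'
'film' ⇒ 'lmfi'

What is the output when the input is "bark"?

rkba

Each output is the input with this applied: move the last 2 characters to the front (rotate right by 2).
On "bark" that produces "rkba".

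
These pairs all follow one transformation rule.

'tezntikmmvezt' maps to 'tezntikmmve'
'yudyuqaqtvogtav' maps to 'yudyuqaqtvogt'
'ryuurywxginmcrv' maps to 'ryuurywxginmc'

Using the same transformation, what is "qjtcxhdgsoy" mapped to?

qjtcxhdgs

Each output is the input with this applied: delete the last 2 characters.
On "qjtcxhdgsoy" that produces "qjtcxhdgs".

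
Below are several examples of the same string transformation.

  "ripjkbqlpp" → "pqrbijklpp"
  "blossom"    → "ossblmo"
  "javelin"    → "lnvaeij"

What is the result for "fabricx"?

irxabcf

The pattern: sort the characters into alphabetical order, then move the last 3 characters to the front (rotate right by 3).
Applying that to "fabricx" gives "irxabcf".
(Check on "ripjkbqlpp": → "bijklpppqr" → "pqrbijklpp" ✓)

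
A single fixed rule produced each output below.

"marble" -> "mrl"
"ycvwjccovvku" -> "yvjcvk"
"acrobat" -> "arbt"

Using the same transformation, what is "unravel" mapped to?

What's happening: keep every other character starting from the first (positions 1st, 3rd, 5th, ...).
On "unravel" that produces "urvl".

urvl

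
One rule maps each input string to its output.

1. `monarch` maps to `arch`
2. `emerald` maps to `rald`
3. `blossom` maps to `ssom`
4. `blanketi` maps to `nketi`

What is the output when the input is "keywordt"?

Each output is the input with this applied: delete the first 3 characters.
Doing the same to "keywordt": "wordt".

wordt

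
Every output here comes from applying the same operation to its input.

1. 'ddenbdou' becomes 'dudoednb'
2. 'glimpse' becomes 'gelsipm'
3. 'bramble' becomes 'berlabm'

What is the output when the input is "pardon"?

pnaord

Looking at the pairs, the operation is to take characters alternately from the front and the back (1st, last, 2nd, 2nd-last, ...).
Doing the same to "pardon": "pnaord".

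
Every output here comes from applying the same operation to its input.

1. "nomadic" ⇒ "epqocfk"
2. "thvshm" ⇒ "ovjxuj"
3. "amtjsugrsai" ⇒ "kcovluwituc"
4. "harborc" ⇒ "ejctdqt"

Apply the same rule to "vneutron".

Each output is the input with this applied: move the last character to the front, then shift every letter 2 places forward in the alphabet (wrapping around).
Starting from "vneutron": after the first operation, "nvneutro"; after the second, "pxpgwvtq".

pxpgwvtq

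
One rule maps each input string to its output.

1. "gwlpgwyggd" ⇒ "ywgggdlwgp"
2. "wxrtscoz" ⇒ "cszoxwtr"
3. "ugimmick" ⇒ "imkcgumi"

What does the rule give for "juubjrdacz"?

Each output is the input with this applied: swap the front and back halves of the string, then swap each adjacent pair of characters (1↔2, 3↔4, ...).
On "juubjrdacz" that produces "drcajzuujb".

drcajzuujb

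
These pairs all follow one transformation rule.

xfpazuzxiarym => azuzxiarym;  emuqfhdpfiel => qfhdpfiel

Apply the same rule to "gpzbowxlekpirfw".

bowxlekpirfw

The rule is to delete the first 3 characters.
"gpzbowxlekpirfw" → "bowxlekpirfw".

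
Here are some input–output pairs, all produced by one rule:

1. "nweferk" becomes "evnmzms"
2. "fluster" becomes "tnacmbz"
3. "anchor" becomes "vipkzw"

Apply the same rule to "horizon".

wpqzwhv

Looking at the pairs, the operation is to swap each adjacent pair of characters (1↔2, 3↔4, ...), then shift every letter 8 places forward in the alphabet (wrapping around).
Starting from "horizon": after the first operation, "ohirozn"; after the second, "wpqzwhv".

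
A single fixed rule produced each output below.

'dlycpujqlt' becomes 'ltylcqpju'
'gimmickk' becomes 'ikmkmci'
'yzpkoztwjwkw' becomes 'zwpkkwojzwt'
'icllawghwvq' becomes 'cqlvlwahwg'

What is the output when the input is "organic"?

rcgian

The rule is to delete the first character, then take characters alternately from the front and the back (1st, last, 2nd, 2nd-last, ...).
On "organic" that produces "rcgian".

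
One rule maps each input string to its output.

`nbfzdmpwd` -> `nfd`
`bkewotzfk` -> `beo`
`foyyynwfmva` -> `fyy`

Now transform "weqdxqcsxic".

wqx

What's happening: keep every other character starting from the first (positions 1st, 3rd, 5th, ...), then keep only the first 3 characters.
Working it through for "weqdxqcsxic": intermediate "wqxcxc", final "wqx".
(Check on "foyyynwfmva": → "fyywma" → "fyy" ✓)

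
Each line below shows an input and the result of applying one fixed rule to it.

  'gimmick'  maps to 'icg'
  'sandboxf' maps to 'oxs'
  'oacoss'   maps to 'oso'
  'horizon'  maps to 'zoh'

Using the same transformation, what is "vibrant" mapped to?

The transformation: swap the first and last characters, then keep only the last 3 characters.
Working it through for "vibrant": intermediate "tibranv", final "anv".

anv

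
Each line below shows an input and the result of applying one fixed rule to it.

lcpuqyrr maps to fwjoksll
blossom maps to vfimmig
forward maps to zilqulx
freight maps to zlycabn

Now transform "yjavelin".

Rule — shift every letter 6 places backward in the alphabet (wrapping around).
For "yjavelin" the result is "sdupyfch".

sdupyfch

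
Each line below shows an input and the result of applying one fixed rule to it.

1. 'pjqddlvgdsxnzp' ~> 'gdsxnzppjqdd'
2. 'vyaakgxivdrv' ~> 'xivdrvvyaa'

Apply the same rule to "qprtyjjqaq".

Rule — swap the front and back halves of the string, then delete the last 2 characters.
Doing the same to "qprtyjjqaq": "jjqaqqpr".

jjqaqqpr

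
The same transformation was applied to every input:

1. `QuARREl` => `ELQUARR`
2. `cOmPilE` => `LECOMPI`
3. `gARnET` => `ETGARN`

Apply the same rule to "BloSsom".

OMBLOSS

Rule — move the last 2 characters to the front (rotate right by 2), then convert every letter to uppercase.
Applying that to "BloSsom" gives "OMBLOSS".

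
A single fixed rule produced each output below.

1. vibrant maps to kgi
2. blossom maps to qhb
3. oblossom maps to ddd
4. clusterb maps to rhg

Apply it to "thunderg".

Rule — keep one character in every 3, starting at position 1 (positions 1st, 4th, 7th, ...), then shift every letter 11 places backward in the alphabet (wrapping around).
Working it through for "thunderg": intermediate "tnr", final "icg".

icg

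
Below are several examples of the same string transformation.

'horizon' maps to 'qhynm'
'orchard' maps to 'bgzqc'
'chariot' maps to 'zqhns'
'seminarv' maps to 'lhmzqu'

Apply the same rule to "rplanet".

kzmds

Each output is the input with this applied: delete the first 2 characters, then shift every letter 1 place backward in the alphabet (wrapping around).
Doing the same to "rplanet": "kzmds".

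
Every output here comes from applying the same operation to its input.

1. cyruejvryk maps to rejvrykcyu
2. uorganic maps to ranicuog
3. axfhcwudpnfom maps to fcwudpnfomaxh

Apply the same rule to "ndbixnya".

Each output is the input with this applied: move the first 3 characters to the end (rotate left by 3), then swap the first and last characters.
For "ndbixnya", step one produces "ixnyandb"; step two turns that into "bxnyandi".

bxnyandi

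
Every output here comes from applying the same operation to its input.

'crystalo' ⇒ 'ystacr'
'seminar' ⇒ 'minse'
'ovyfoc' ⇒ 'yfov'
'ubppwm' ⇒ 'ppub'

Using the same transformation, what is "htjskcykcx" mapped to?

jskcykht

The transformation: delete the last 2 characters, then move the first 2 characters to the end (rotate left by 2).
"htjskcykcx" → "htjskcyk" → "jskcykht".
(Check on "ovyfoc": → "ovyf" → "yfov" ✓)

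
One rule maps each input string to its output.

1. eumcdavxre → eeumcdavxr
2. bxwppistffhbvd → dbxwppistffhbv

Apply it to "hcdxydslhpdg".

ghcdxydslhpd

The pattern: move the last character to the front.
So "hcdxydslhpdg" becomes "ghcdxydslhpd".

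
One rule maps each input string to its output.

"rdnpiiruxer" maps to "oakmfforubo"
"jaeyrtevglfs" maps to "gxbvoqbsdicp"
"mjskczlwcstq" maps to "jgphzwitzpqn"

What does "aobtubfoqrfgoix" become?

xlyqryclnocdlfu

The pattern: shift every letter 3 places backward in the alphabet (wrapping around).
For "aobtubfoqrfgoix" the result is "xlyqryclnocdlfu".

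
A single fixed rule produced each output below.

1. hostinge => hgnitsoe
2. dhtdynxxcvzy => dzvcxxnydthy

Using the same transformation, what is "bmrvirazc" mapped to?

In each case the input is transformed by: swap the first and last characters, then reverse the string.
"bmrvirazc" → "bzarivrmc".

bzarivrmc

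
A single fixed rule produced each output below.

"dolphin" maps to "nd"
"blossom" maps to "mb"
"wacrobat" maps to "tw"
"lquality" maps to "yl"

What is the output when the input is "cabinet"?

The pattern: move the first character to the end, then keep only the last 2 characters.
Working it through for "cabinet": intermediate "abinetc", final "tc".

tc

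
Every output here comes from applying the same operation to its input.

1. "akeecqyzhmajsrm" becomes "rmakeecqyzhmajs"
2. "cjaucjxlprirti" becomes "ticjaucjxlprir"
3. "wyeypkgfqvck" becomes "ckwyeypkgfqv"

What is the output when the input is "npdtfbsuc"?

The rule is to move the last 2 characters to the front (rotate right by 2).
Applying that to "npdtfbsuc" gives "ucnpdtfbs".

ucnpdtfbs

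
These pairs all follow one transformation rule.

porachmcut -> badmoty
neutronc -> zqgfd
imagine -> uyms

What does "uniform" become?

gzur

The pattern: shift every letter 12 places forward in the alphabet (wrapping around), then delete the last 3 characters.
Applying both steps to "uniform": "gzurady", then "gzur".
(Check on "imagine": → "uymsuzq" → "uyms" ✓)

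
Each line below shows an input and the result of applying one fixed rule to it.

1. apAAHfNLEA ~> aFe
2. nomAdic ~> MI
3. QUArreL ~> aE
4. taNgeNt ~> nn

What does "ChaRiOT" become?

Ao

Rule — flip the case of every letter, then keep one character in every 3, starting at position 3 (positions 3rd, 6th, 9th, ...).
Doing the same to "ChaRiOT": "Ao".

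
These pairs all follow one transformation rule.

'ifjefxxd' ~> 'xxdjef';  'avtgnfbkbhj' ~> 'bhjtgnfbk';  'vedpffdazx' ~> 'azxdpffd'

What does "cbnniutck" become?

tcknniu

Each output is the input with this applied: delete the first 2 characters, then move the last 3 characters to the front (rotate right by 3).
Applying that to "cbnniutck" gives "tcknniu".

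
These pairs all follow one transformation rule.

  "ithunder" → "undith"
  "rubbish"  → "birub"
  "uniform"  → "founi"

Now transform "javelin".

eljav

Rule — delete the last 2 characters, then move the first 3 characters to the end (rotate left by 3).
Working it through for "javelin": intermediate "javel", final "eljav".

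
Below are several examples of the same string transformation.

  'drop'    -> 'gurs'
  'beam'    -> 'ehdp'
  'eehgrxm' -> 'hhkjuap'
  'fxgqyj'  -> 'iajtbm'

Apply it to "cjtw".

Looking at the pairs, the operation is to shift every letter 3 places forward in the alphabet (wrapping around).
"cjtw" → "fmwz".

fmwz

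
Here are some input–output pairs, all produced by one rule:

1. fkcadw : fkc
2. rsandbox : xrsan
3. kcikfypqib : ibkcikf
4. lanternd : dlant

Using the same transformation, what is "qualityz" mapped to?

zqual

Each output is the input with this applied: swap the front and back halves of the string, then delete the first 3 characters.
Starting from "qualityz": after the first operation, "ityzqual"; after the second, "zqual".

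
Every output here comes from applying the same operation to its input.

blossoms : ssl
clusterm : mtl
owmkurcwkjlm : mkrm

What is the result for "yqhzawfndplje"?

epfzy

What's happening: reverse the string, then keep one character in every 3, starting at position 1 (positions 1st, 4th, 7th, ...).
Starting from "yqhzawfndplje": after the first operation, "ejlpdnfwazhqy"; after the second, "epfzy".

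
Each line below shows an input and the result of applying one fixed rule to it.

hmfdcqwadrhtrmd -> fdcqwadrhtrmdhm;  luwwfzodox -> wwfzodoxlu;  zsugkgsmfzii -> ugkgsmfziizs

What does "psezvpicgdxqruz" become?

ezvpicgdxqruzps

The pattern: move the first 2 characters to the end (rotate left by 2).
"psezvpicgdxqruz" → "ezvpicgdxqruzps".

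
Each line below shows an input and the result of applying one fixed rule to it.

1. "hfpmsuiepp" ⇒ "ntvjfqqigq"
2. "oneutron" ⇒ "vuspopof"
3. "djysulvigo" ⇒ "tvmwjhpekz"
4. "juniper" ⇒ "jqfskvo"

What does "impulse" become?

Rule — shift every letter 1 place forward in the alphabet (wrapping around), then move the first 3 characters to the end (rotate left by 3).
On "impulse": the first step gives "jnqvmtf", and the second then gives "vmtfjnq".

vmtfjnq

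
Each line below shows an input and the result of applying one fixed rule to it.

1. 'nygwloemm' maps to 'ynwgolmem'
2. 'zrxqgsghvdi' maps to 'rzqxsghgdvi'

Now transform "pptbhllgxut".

ppbtlhgluxt

Rule — swap each adjacent pair of characters (1↔2, 3↔4, ...).
So "pptbhllgxut" becomes "ppbtlhgluxt".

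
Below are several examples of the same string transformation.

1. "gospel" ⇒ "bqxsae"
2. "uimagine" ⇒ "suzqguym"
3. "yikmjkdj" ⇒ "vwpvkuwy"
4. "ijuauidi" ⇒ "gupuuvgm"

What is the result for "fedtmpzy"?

yblkrqpf

Each output is the input with this applied: shift every letter 12 places forward in the alphabet (wrapping around), then swap the front and back halves of the string.
Starting from "fedtmpzy": after the first operation, "rqpfyblk"; after the second, "yblkrqpf".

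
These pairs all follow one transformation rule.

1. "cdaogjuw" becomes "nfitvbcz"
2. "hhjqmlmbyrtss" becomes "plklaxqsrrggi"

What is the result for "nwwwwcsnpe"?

Looking at the pairs, the operation is to move the first 3 characters to the end (rotate left by 3), then shift every letter 1 place backward in the alphabet (wrapping around).
For "nwwwwcsnpe", step one produces "wwcsnpenww"; step two turns that into "vvbrmodmvv".

vvbrmodmvv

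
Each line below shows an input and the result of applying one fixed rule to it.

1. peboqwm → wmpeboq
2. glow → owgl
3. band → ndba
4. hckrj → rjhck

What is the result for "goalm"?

The pattern: move the last 2 characters to the front (rotate right by 2).
For "goalm" the result is "lmgoa".

lmgoa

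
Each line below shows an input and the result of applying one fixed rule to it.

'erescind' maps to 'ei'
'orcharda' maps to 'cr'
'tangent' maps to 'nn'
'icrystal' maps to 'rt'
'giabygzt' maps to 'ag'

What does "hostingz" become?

sn

Rule — keep one character in every 3, starting at position 3 (positions 3rd, 6th, 9th, ...).
Doing the same to "hostingz": "sn".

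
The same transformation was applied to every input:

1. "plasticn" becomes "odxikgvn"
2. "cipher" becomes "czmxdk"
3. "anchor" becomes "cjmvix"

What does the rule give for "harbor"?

The transformation: shift every letter 5 places backward in the alphabet (wrapping around), then swap the front and back halves of the string.
"harbor" → "wjmcvm".
(Check on "cipher": → "xdkczm" → "czmxdk" ✓)

wjmcvm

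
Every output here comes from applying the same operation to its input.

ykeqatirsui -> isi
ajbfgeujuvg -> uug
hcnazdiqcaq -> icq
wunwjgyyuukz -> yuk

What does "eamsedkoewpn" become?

kep

In each case the input is transformed by: keep every other character starting from the first (positions 1st, 3rd, 5th, ...), then keep only the last 3 characters.
Applying both steps to "eamsedkoewpn": "emekep", then "kep".
(Check on "ykeqatirsui": → "yeaisi" → "isi" ✓)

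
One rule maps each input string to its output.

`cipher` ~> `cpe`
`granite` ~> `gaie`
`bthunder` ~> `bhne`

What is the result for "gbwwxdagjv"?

The rule is to keep every other character starting from the first (positions 1st, 3rd, 5th, ...).
So "gbwwxdagjv" becomes "gwxaj".

gwxaj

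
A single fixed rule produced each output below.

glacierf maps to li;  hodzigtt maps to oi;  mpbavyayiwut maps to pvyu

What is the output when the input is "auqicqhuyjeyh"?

ucue

What's happening: move the last character to the front, then keep one character in every 3, starting at position 3 (positions 3rd, 6th, 9th, ...).
For "auqicqhuyjeyh", step one produces "hauqicqhuyjey"; step two turns that into "ucue".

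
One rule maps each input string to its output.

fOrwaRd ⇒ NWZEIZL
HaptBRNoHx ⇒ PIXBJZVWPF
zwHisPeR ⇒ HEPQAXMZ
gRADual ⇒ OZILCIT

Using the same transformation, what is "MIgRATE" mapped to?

Each output is the input with this applied: shift every letter 8 places forward in the alphabet (wrapping around), then convert every letter to uppercase.
For "MIgRATE" the result is "UQOZIBM".
(Check on "gRADual": → "oZILcit" → "OZILCIT" ✓)

UQOZIBM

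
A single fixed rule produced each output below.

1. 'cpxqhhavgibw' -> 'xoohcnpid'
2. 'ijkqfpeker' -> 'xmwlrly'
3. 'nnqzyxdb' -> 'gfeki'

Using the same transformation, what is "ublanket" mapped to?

hurla

What's happening: delete the first 3 characters, then shift every letter 7 places forward in the alphabet (wrapping around).
On "ublanket": the first step gives "anket", and the second then gives "hurla".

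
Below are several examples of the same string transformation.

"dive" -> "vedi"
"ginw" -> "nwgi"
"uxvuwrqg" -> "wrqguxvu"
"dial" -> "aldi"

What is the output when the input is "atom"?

In each case the input is transformed by: swap the front and back halves of the string.
On "atom" that produces "omat".

omat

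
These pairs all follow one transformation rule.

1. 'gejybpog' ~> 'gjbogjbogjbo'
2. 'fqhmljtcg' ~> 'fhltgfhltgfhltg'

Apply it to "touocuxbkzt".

tucxkttucxkttucxkt

The transformation: keep every other character starting from the first (positions 1st, 3rd, 5th, ...), then write the whole string 3 times in a row.
Applying both steps to "touocuxbkzt": "tucxkt", then "tucxkttucxkttucxkt".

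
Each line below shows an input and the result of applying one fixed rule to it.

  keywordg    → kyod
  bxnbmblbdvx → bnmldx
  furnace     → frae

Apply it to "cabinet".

cbnt

The pattern: keep every other character starting from the first (positions 1st, 3rd, 5th, ...).
On "cabinet" that produces "cbnt".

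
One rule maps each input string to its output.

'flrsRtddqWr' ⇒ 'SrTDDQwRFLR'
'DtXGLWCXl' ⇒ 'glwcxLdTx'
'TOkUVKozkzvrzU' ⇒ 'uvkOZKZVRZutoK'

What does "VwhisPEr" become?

Looking at the pairs, the operation is to move the first 3 characters to the end (rotate left by 3), then flip the case of every letter.
Working it through for "VwhisPEr": intermediate "isPErVwh", final "ISpeRvWH".

ISpeRvWH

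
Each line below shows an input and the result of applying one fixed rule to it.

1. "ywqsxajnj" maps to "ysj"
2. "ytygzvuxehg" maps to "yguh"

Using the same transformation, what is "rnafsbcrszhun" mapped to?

Rule — keep one character in every 3, starting at position 1 (positions 1st, 4th, 7th, ...).
Applying that to "rnafsbcrszhun" gives "rfczn".

rfczn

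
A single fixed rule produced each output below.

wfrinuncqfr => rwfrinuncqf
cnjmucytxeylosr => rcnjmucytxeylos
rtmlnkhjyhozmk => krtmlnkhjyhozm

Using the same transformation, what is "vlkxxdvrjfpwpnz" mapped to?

zvlkxxdvrjfpwpn

Looking at the pairs, the operation is to move the last character to the front.
For "vlkxxdvrjfpwpnz" the result is "zvlkxxdvrjfpwpn".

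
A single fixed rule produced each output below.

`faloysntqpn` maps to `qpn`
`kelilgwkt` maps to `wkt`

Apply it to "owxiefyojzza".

zza

The transformation: keep only the last 3 characters.
Doing the same to "owxiefyojzza": "zza".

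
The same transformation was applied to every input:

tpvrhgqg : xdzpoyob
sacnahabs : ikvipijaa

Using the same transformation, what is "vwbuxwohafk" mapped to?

Rule — move the first character to the end, then shift every letter 8 places forward in the alphabet (wrapping around).
Applying both steps to "vwbuxwohafk": "wbuxwohafkv", then "ejcfewpinsd".

ejcfewpinsd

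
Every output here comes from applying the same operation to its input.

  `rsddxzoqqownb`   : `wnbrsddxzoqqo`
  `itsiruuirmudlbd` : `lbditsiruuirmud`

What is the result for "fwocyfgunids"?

idsfwocyfgun

Rule — move the last 3 characters to the front (rotate right by 3).
Doing the same to "fwocyfgunids": "idsfwocyfgun".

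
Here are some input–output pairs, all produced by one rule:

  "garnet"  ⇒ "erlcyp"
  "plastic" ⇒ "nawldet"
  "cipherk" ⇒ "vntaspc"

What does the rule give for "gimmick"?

Looking at the pairs, the operation is to move the last character to the front, then shift every letter 11 places forward in the alphabet (wrapping around).
Applying both steps to "gimmick": "kgimmic", then "vrtxxtn".

vrtxxtn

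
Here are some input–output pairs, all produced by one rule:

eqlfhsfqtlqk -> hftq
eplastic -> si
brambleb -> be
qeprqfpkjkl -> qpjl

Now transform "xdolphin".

Rule — delete the first 3 characters, then keep every other character starting from the second (positions 2nd, 4th, 6th, ...).
On "xdolphin": the first step gives "lphin", and the second then gives "pi".

pi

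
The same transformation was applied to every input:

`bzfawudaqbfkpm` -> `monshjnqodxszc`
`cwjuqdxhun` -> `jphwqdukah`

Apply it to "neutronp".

raghbeca

Looking at the pairs, the operation is to shift every letter 13 places forward in the alphabet (wrapping around) — i.e. ROT13, then swap each adjacent pair of characters (1↔2, 3↔4, ...).
"neutronp" → "raghbeca".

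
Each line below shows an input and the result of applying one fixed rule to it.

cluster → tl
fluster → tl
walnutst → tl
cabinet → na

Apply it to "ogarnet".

The transformation: reverse the string, then keep one character in every 3, starting at position 3 (positions 3rd, 6th, 9th, ...).
So "ogarnet" becomes "ng".

ng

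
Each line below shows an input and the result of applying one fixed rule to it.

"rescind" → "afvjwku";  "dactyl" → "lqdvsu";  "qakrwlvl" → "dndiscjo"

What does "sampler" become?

In each case the input is transformed by: move the last 3 characters to the front (rotate right by 3), then shift every letter 8 places backward in the alphabet (wrapping around).
Working it through for "sampler": intermediate "lersamp", final "dwjkseh".

dwjkseh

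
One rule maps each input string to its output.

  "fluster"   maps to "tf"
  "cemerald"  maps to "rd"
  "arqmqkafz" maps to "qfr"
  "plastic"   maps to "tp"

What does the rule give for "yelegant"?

gt

The rule is to move the first 2 characters to the end (rotate left by 2), then keep one character in every 3, starting at position 3 (positions 3rd, 6th, 9th, ...).
Starting from "yelegant": after the first operation, "legantye"; after the second, "gt".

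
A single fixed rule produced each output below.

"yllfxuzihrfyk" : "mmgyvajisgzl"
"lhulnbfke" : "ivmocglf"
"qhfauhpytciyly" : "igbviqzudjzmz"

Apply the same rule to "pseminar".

tfnjobs

Each output is the input with this applied: shift every letter 1 place forward in the alphabet (wrapping around), then delete the first character.
For "pseminar", step one produces "qtfnjobs"; step two turns that into "tfnjobs".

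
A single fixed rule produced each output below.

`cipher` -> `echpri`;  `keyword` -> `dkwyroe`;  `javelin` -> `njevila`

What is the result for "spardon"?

nsraodp

What's happening: swap each adjacent pair of characters (1↔2, 3↔4, ...), then swap the first and last characters.
For "spardon", step one produces "psraodn"; step two turns that into "nsraodp".
(Check on "cipher": → "ichpre" → "echpri" ✓)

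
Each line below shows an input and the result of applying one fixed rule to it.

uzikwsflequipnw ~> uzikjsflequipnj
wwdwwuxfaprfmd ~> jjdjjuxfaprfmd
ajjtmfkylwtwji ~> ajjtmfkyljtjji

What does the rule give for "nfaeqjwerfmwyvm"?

nfaeqjjerfmjyvm

The transformation: replace every "w" with "j".
"nfaeqjwerfmwyvm" → "nfaeqjjerfmjyvm".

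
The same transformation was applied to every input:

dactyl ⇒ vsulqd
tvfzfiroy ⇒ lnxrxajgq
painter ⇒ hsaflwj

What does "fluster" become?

xdmklwj

Each output is the input with this applied: shift every letter 8 places backward in the alphabet (wrapping around).
For "fluster" the result is "xdmklwj".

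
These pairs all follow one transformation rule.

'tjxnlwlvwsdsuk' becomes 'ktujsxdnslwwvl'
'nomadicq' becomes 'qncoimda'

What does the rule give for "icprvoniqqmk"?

What's happening: take characters alternately from the front and the back (1st, last, 2nd, 2nd-last, ...), then swap each adjacent pair of characters (1↔2, 3↔4, ...).
"icprvoniqqmk" → "ikcmpqrqvion" → "kimcqpqrivno".
(Check on "nomadicq": → "nqocmiad" → "qncoimda" ✓)

kimcqpqrivno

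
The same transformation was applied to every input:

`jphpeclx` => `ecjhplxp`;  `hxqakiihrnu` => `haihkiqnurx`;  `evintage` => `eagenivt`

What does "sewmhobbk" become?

bbhemksow

The rule is to sort the characters into alphabetical order, then swap each adjacent pair of characters (1↔2, 3↔4, ...).
Doing the same to "sewmhobbk": "bbhemksow".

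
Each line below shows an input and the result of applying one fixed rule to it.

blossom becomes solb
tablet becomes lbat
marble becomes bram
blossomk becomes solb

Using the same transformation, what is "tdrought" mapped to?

In each case the input is transformed by: reverse the string, then keep only the last 4 characters.
Starting from "tdrought": after the first operation, "thguordt"; after the second, "ordt".

ordt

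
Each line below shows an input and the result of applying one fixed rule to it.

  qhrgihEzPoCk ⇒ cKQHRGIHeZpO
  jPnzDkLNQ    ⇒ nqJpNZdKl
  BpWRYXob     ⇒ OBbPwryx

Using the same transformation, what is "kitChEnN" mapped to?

The transformation: flip the case of every letter, then move the last 2 characters to the front (rotate right by 2).
Starting from "kitChEnN": after the first operation, "KITcHeNn"; after the second, "NnKITcHe".

NnKITcHe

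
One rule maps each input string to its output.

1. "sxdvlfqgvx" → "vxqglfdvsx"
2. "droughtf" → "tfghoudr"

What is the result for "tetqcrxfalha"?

In each case the input is transformed by: reverse the string, then swap each adjacent pair of characters (1↔2, 3↔4, ...).
For "tetqcrxfalha" the result is "haalxfcrtqte".

haalxfcrtqte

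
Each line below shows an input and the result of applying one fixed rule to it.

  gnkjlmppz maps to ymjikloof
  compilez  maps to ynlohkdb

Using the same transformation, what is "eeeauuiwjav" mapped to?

uddztthvizd

The transformation: swap the first and last characters, then shift every letter 1 place backward in the alphabet (wrapping around).
"eeeauuiwjav" → "veeauuiwjae" → "uddztthvizd".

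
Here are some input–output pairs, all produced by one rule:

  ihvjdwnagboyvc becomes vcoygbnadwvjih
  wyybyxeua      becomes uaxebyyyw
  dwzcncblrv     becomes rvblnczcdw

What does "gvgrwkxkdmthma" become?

What's happening: reverse the string, then swap each adjacent pair of characters (1↔2, 3↔4, ...).
Applying both steps to "gvgrwkxkdmthma": "amhtmdkxkwrgvg", then "mathdmxkwkgrgv".

mathdmxkwkgrgv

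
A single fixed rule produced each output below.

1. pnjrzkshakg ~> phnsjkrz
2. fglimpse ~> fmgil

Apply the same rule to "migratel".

The transformation: delete the last 3 characters, then take characters alternately from the front and the back (1st, last, 2nd, 2nd-last, ...).
On "migratel" that produces "mairg".

mairg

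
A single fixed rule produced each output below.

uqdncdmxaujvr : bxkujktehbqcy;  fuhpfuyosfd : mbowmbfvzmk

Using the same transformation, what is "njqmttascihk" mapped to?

In each case the input is transformed by: shift every letter 7 places forward in the alphabet (wrapping around).
On "njqmttascihk" that produces "uqxtaahzjpor".

uqxtaahzjpor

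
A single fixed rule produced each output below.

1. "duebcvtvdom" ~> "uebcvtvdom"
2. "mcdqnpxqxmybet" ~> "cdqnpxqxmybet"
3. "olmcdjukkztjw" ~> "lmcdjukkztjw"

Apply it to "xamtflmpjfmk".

The pattern: delete the first character.
Doing the same to "xamtflmpjfmk": "amtflmpjfmk".

amtflmpjfmk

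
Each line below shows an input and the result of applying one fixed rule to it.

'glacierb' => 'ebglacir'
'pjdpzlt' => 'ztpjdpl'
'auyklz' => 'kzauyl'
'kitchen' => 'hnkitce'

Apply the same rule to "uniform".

omunifr

The transformation: move the last 2 characters to the front (rotate right by 2), then swap the first and last characters.
On "uniform": the first step gives "rmunifo", and the second then gives "omunifr".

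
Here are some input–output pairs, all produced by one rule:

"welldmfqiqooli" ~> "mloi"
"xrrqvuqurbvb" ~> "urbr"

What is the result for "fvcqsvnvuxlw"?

vcwu

The rule is to keep one character in every 3, starting at position 3 (positions 3rd, 6th, 9th, ...), then swap each adjacent pair of characters (1↔2, 3↔4, ...).
Applying that to "fvcqsvnvuxlw" gives "vcwu".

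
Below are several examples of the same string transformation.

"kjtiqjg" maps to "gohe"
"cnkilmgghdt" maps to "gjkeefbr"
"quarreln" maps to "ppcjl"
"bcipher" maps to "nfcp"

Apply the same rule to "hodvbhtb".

Each output is the input with this applied: delete the first 3 characters, then shift every letter 2 places backward in the alphabet (wrapping around).
Applying both steps to "hodvbhtb": "vbhtb", then "tzfrz".

tzfrz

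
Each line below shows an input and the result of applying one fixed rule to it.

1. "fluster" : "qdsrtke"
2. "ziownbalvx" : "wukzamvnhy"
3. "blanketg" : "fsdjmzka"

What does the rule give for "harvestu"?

The transformation: reverse the string, then shift every letter 1 place backward in the alphabet (wrapping around).
"harvestu" → "utsevrah" → "tsrduqzg".

tsrduqzg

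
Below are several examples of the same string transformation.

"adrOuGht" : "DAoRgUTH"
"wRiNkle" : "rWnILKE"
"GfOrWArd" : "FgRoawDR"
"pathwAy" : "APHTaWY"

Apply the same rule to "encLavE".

NElCVAe

Each output is the input with this applied: swap each adjacent pair of characters (1↔2, 3↔4, ...), then flip the case of every letter.
For "encLavE", step one produces "neLcvaE"; step two turns that into "NElCVAe".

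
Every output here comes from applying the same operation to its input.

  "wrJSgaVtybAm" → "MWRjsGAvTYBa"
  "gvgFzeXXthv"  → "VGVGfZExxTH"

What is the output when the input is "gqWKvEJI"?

The pattern: move the last character to the front, then flip the case of every letter.
On "gqWKvEJI": the first step gives "IgqWKvEJ", and the second then gives "iGQwkVej".
(Check on "gvgFzeXXthv": → "vgvgFzeXXth" → "VGVGfZExxTH" ✓)

iGQwkVej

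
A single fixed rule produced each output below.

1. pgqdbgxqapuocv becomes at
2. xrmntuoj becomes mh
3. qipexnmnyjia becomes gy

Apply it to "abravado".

The rule is to shift every letter 2 places backward in the alphabet (wrapping around), then keep only the last 2 characters.
For "abravado", step one produces "yzpytybm"; step two turns that into "bm".

bm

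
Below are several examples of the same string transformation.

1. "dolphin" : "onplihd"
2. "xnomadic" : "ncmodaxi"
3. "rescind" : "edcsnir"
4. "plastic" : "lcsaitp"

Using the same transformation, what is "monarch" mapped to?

ohancrm

Rule — swap the first and last characters, then swap each adjacent pair of characters (1↔2, 3↔4, ...).
For "monarch", step one produces "honarcm"; step two turns that into "ohancrm".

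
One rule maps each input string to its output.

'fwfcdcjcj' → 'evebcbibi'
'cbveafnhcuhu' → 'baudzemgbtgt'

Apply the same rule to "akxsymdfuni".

In each case the input is transformed by: shift every letter 1 place backward in the alphabet (wrapping around).
So "akxsymdfuni" becomes "zjwrxlcetmh".

zjwrxlcetmh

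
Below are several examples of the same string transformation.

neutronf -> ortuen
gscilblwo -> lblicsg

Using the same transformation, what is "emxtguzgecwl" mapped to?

cegzugtxme

The transformation: reverse the string, then delete the first 2 characters.
"emxtguzgecwl" → "lwcegzugtxme" → "cegzugtxme".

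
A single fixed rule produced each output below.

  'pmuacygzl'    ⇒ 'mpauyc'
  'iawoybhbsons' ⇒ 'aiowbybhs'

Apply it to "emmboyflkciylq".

mebmyolfcki

In each case the input is transformed by: delete the last 3 characters, then swap each adjacent pair of characters (1↔2, 3↔4, ...).
Working it through for "emmboyflkciylq": intermediate "emmboyflkci", final "mebmyolfcki".
(Check on "iawoybhbsons": → "iawoybhbs" → "aiowbybhs" ✓)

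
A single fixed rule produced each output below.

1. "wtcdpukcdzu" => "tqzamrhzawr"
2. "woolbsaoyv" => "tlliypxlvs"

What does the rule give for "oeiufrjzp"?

lbfrcogwm

The pattern: shift every letter 3 places backward in the alphabet (wrapping around).
So "oeiufrjzp" becomes "lbfrcogwm".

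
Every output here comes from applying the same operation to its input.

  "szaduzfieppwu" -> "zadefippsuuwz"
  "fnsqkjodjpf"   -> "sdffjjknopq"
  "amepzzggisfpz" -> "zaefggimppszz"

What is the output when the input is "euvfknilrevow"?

weefiklnoruvv

The rule is to sort the characters into alphabetical order, then move the last character to the front.
On "euvfknilrevow" that produces "weefiklnoruvv".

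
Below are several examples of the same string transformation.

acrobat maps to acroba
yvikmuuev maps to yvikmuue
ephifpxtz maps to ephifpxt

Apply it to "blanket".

blanke

Each output is the input with this applied: delete the last character.
Doing the same to "blanket": "blanke".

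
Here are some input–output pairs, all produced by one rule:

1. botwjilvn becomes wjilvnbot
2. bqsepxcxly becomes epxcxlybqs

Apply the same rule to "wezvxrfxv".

The rule is to move the first 3 characters to the end (rotate left by 3).
So "wezvxrfxv" becomes "vxrfxvwez".

vxrfxvwez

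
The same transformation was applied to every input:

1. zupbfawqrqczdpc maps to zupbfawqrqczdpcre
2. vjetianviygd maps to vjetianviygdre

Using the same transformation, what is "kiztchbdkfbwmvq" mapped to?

kiztchbdkfbwmvqre

What's happening: append "re".
On "kiztchbdkfbwmvq" that produces "kiztchbdkfbwmvqre".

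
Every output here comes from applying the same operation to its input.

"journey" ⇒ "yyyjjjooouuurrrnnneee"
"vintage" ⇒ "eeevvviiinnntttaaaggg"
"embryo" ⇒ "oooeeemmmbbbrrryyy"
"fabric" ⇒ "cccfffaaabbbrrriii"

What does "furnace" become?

Each output is the input with this applied: repeat every character 3 times, then move the last 3 characters to the front (rotate right by 3).
"furnace" → "fffuuurrrnnnaaaccceee" → "eeefffuuurrrnnnaaaccc".

eeefffuuurrrnnnaaaccc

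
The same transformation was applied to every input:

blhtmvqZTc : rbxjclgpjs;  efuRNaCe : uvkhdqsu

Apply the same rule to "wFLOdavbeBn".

The pattern: shift every letter 10 places backward in the alphabet (wrapping around), then convert every letter to lowercase.
For "wFLOdavbeBn", step one produces "mVBEtqlruRd"; step two turns that into "mvbetqlrurd".

mvbetqlrurd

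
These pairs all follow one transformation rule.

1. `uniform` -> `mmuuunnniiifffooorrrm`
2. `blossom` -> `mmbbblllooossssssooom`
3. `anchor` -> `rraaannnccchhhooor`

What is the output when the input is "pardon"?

nnpppaaarrrdddooon

Looking at the pairs, the operation is to repeat every character 3 times, then move the last 2 characters to the front (rotate right by 2).
Working it through for "pardon": intermediate "pppaaarrrdddooonnn", final "nnpppaaarrrdddooon".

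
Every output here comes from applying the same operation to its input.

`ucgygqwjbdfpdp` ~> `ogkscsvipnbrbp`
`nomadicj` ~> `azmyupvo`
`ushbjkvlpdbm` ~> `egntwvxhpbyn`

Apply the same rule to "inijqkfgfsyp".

The rule is to swap each adjacent pair of characters (1↔2, 3↔4, ...), then shift every letter 12 places forward in the alphabet (wrapping around).
Working it through for "inijqkfgfsyp": intermediate "nijikqgfsfpy", final "zuvuwcsrerbk".

zuvuwcsrerbk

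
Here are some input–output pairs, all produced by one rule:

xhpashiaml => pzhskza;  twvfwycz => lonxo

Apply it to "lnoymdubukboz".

dfgqevmtmc

Looking at the pairs, the operation is to delete the last 3 characters, then shift every letter 8 places backward in the alphabet (wrapping around).
"lnoymdubukboz" → "lnoymdubuk" → "dfgqevmtmc".
(Check on "xhpashiaml": → "xhpashi" → "pzhskza" ✓)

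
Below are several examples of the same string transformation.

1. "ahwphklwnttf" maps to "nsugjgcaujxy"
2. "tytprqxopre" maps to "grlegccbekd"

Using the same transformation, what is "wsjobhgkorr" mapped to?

What's happening: take characters alternately from the front and the back (1st, last, 2nd, 2nd-last, ...), then shift every letter 13 places forward in the alphabet (wrapping around) — i.e. ROT13.
Starting from "wsjobhgkorr": after the first operation, "wrsrjookbgh"; after the second, "jefewbbxotu".

jefewbbxotu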